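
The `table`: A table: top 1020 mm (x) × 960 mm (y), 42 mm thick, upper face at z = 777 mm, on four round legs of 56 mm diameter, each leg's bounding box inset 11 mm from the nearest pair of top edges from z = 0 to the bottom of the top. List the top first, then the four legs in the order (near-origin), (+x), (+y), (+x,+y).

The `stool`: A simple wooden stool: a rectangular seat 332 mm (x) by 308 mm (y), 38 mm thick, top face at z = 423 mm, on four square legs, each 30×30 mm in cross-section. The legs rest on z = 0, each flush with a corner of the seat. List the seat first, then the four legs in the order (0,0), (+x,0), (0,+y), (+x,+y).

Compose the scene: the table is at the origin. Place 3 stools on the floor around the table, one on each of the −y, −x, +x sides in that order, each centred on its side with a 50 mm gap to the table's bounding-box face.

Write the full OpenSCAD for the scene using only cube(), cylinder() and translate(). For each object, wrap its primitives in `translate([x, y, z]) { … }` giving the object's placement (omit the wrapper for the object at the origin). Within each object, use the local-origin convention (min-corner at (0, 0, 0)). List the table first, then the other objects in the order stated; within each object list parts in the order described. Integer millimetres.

translate([0, 0, 735]) cube([1020, 960, 42]);
translate([39, 39, 0]) cylinder(h = 735, r = 28);
translate([981, 39, 0]) cylinder(h = 735, r = 28);
translate([39, 921, 0]) cylinder(h = 735, r = 28);
translate([981, 921, 0]) cylinder(h = 735, r = 28);
translate([344, -358, 0]) {
  translate([0, 0, 385]) cube([332, 308, 38]);
  cube([30, 30, 385]);
  translate([302, 0, 0]) cube([30, 30, 385]);
  translate([0, 278, 0]) cube([30, 30, 385]);
  translate([302, 278, 0]) cube([30, 30, 385]);
}
translate([-382, 326, 0]) {
  translate([0, 0, 385]) cube([332, 308, 38]);
  cube([30, 30, 385]);
  translate([302, 0, 0]) cube([30, 30, 385]);
  translate([0, 278, 0]) cube([30, 30, 385]);
  translate([302, 278, 0]) cube([30, 30, 385]);
}
translate([1070, 326, 0]) {
  translate([0, 0, 385]) cube([332, 308, 38]);
  cube([30, 30, 385]);
  translate([302, 0, 0]) cube([30, 30, 385]);
  translate([0, 278, 0]) cube([30, 30, 385]);
  translate([302, 278, 0]) cube([30, 30, 385]);
}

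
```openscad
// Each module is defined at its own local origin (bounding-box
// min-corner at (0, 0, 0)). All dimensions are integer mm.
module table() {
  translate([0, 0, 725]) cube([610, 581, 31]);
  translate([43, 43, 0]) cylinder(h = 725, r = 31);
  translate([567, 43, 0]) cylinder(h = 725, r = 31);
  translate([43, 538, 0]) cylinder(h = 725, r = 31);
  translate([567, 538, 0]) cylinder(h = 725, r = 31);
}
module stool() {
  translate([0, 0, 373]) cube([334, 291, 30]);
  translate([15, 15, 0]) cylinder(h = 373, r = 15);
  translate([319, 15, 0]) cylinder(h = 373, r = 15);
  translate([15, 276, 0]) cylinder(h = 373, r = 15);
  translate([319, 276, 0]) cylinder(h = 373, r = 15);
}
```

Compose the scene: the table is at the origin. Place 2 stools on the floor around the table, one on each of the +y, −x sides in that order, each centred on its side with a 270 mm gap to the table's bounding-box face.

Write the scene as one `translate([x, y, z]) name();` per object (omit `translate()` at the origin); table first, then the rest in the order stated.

table();
translate([138, 851, 0]) stool();
translate([-604, 145, 0]) stool();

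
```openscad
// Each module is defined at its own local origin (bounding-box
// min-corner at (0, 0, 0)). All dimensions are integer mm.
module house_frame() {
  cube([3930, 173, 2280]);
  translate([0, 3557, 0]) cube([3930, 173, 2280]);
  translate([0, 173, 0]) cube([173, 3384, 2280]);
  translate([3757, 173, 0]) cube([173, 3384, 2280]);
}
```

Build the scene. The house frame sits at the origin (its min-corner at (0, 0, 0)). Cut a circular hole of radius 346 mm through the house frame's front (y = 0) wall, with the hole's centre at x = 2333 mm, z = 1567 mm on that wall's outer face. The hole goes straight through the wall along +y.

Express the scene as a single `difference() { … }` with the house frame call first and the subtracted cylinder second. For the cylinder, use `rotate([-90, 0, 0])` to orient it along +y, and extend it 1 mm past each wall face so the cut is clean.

difference() {
  house_frame();
  translate([2333, -1, 1567]) rotate([-90, 0, 0]) cylinder(h = 175, r = 346);
}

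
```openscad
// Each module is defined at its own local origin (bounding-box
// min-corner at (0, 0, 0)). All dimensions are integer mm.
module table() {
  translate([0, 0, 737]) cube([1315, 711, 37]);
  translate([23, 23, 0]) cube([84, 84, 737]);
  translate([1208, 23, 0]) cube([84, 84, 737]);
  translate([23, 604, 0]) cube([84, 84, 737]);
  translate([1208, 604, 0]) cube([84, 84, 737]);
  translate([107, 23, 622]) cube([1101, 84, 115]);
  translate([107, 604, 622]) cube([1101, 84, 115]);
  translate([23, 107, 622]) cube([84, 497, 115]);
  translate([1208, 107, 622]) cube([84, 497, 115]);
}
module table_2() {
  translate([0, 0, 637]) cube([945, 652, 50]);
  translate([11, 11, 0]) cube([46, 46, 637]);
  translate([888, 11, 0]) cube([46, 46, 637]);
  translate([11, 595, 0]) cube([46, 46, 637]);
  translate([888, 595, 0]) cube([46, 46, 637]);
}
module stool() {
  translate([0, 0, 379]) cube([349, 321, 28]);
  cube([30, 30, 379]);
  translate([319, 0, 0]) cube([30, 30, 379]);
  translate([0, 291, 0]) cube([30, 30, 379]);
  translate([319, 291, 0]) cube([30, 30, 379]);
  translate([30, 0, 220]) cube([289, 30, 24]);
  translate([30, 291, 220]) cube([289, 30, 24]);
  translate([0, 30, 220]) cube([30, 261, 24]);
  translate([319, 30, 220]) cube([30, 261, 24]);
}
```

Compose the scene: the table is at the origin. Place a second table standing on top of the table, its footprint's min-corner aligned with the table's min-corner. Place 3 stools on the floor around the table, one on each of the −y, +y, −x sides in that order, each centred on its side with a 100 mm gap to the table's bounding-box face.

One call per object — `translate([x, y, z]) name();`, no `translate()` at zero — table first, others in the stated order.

table();
translate([0, 0, 774]) table_2();
translate([483, -421, 0]) stool();
translate([483, 811, 0]) stool();
translate([-449, 195, 0]) stool();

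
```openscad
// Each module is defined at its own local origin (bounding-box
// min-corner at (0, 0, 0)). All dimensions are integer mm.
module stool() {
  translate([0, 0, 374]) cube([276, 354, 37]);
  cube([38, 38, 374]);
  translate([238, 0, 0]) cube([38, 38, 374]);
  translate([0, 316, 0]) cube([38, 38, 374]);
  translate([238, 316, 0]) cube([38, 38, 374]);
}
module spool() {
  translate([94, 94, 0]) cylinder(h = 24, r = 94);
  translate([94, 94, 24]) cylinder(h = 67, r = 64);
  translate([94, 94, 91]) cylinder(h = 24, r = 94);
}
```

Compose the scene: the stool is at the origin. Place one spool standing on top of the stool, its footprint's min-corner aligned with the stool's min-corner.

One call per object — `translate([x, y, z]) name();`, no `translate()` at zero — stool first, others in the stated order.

stool();
translate([0, 0, 411]) spool();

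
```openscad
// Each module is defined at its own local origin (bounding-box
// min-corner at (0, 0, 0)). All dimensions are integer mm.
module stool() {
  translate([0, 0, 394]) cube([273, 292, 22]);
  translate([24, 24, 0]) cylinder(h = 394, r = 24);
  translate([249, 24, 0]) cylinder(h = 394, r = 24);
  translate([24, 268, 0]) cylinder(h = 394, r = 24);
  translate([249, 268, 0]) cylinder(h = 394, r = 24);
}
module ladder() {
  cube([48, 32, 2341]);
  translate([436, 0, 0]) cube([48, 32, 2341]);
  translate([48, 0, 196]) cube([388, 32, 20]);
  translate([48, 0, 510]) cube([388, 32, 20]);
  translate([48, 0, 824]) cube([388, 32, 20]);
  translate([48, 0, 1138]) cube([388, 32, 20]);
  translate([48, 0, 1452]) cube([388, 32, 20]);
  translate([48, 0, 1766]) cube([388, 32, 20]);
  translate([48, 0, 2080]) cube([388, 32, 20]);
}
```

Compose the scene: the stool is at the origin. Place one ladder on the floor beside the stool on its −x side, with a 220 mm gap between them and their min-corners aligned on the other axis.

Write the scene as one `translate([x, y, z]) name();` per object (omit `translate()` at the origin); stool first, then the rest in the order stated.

stool();
translate([-704, 0, 0]) ladder();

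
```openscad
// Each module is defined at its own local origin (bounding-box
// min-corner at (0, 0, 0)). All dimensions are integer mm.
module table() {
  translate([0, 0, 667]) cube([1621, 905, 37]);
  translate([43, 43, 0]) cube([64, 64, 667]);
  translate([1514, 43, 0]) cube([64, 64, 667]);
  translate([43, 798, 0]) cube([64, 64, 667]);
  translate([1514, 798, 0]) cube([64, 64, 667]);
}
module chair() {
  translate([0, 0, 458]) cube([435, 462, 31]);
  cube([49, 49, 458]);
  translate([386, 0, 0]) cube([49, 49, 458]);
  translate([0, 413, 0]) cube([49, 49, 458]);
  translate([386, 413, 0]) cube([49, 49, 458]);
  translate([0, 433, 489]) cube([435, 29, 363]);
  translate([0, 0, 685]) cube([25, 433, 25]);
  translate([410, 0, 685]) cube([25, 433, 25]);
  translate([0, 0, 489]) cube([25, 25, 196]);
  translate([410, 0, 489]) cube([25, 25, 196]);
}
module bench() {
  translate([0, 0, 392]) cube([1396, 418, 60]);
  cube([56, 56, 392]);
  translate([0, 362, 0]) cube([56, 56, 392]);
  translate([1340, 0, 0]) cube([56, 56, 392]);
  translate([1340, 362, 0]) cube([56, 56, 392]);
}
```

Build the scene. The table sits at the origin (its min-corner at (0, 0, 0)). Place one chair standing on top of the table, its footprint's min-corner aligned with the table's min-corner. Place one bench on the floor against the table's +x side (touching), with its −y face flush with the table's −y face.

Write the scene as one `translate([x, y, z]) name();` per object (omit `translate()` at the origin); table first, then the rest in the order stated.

table();
translate([0, 0, 704]) chair();
translate([1621, 0, 0]) bench();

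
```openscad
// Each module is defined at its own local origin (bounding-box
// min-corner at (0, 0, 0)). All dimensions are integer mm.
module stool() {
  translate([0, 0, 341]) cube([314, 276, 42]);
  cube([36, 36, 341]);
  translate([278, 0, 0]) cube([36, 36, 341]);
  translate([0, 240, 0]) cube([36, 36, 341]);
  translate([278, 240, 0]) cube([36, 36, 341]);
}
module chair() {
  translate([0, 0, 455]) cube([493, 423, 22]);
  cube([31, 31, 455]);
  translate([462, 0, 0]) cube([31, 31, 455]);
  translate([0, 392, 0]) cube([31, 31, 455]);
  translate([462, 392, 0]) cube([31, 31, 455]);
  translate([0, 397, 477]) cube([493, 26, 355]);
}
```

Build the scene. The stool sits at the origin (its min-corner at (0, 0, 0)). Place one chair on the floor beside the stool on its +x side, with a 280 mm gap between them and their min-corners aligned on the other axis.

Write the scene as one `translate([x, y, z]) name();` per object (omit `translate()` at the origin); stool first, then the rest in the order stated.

stool();
translate([594, 0, 0]) chair();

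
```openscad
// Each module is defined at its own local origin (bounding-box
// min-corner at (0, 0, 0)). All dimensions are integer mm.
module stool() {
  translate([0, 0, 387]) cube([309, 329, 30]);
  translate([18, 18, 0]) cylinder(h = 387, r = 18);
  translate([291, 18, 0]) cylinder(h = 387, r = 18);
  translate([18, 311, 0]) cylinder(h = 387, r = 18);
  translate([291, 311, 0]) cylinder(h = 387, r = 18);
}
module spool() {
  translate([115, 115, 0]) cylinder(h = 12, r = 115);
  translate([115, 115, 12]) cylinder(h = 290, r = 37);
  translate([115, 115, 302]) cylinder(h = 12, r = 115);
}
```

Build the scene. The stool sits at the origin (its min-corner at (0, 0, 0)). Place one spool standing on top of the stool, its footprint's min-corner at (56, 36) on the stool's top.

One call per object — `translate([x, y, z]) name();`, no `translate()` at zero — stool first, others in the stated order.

stool();
translate([56, 36, 417]) spool();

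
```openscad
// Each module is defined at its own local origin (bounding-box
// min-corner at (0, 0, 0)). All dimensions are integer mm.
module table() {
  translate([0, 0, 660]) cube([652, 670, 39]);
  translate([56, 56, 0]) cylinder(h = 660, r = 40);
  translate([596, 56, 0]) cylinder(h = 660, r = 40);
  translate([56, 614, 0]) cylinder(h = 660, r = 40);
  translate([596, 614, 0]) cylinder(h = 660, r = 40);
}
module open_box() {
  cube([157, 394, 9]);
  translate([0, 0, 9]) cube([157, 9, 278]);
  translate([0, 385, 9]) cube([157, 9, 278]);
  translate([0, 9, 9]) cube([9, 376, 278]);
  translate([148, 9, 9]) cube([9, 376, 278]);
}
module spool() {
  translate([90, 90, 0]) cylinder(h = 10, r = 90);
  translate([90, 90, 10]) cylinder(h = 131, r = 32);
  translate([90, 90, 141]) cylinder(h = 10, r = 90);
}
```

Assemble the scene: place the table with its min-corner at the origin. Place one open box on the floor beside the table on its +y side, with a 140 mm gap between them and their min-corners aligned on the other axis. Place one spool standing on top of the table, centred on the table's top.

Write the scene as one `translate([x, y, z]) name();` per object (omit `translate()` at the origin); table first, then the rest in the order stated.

table();
translate([0, 810, 0]) open_box();
translate([236, 245, 699]) spool();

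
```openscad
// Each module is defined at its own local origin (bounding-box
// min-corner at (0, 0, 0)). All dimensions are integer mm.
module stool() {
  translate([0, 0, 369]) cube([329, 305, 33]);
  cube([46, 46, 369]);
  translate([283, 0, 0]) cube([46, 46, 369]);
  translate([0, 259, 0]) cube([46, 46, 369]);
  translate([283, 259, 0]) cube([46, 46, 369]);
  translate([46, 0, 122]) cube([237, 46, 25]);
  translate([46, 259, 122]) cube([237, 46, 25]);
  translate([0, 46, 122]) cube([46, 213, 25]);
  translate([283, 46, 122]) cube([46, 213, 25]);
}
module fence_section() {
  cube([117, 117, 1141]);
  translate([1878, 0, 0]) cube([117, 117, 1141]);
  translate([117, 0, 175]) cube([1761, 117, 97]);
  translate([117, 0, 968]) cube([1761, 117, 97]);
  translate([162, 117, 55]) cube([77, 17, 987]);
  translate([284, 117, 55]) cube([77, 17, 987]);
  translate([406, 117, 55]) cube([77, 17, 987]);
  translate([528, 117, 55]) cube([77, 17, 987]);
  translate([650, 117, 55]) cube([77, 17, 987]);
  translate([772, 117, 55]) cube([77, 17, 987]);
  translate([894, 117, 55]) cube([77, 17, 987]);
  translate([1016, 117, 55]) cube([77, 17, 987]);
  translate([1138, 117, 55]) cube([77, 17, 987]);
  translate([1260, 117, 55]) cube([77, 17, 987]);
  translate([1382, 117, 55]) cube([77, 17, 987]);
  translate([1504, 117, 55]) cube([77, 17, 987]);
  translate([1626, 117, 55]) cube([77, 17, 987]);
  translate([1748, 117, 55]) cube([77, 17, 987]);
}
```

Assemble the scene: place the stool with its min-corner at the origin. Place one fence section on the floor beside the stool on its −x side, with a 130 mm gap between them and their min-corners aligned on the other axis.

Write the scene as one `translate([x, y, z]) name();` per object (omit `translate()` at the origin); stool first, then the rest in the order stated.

stool();
translate([-2125, 0, 0]) fence_section();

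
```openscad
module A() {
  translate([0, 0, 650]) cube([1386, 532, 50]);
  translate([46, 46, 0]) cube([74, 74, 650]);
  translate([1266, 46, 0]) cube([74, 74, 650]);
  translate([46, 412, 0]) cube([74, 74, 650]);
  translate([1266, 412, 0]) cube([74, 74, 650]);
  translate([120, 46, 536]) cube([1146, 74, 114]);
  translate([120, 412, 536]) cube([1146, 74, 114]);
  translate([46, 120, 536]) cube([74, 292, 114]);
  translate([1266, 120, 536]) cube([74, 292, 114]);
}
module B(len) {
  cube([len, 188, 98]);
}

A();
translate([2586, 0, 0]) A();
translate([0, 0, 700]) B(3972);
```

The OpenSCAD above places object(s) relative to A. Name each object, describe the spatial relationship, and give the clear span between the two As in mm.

A is a table. B is a beam. A beam spans the tops of two tables. The clear span between the two tables is 1200 mm.

Second table starts at x = 2586; first ends at x = 1386; clear span = 2586 − 1386 = 1200 mm.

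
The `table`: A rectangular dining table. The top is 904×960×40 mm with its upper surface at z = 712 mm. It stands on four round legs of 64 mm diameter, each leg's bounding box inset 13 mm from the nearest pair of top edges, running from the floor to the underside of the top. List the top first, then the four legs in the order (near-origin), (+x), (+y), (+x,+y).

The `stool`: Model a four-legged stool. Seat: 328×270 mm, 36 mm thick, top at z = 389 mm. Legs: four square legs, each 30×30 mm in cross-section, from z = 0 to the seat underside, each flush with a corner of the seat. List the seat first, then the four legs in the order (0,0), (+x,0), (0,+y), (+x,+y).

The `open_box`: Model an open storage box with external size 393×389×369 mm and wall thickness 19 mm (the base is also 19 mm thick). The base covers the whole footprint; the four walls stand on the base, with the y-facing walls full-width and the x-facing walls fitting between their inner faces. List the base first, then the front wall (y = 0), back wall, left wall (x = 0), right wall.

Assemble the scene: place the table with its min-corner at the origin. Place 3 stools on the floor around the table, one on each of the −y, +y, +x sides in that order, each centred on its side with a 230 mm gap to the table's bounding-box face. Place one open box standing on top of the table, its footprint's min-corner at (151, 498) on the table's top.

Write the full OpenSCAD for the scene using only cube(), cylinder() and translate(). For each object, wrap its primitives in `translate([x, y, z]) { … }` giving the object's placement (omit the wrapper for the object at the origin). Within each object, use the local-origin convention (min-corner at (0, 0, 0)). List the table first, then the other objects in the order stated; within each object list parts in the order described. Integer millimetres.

translate([0, 0, 672]) cube([904, 960, 40]);
translate([45, 45, 0]) cylinder(h = 672, r = 32);
translate([859, 45, 0]) cylinder(h = 672, r = 32);
translate([45, 915, 0]) cylinder(h = 672, r = 32);
translate([859, 915, 0]) cylinder(h = 672, r = 32);
translate([288, -500, 0]) {
  translate([0, 0, 353]) cube([328, 270, 36]);
  cube([30, 30, 353]);
  translate([298, 0, 0]) cube([30, 30, 353]);
  translate([0, 240, 0]) cube([30, 30, 353]);
  translate([298, 240, 0]) cube([30, 30, 353]);
}
translate([288, 1190, 0]) {
  translate([0, 0, 353]) cube([328, 270, 36]);
  cube([30, 30, 353]);
  translate([298, 0, 0]) cube([30, 30, 353]);
  translate([0, 240, 0]) cube([30, 30, 353]);
  translate([298, 240, 0]) cube([30, 30, 353]);
}
translate([1134, 345, 0]) {
  translate([0, 0, 353]) cube([328, 270, 36]);
  cube([30, 30, 353]);
  translate([298, 0, 0]) cube([30, 30, 353]);
  translate([0, 240, 0]) cube([30, 30, 353]);
  translate([298, 240, 0]) cube([30, 30, 353]);
}
translate([151, 498, 712]) {
  cube([393, 389, 19]);
  translate([0, 0, 19]) cube([393, 19, 350]);
  translate([0, 370, 19]) cube([393, 19, 350]);
  translate([0, 19, 19]) cube([19, 351, 350]);
  translate([374, 19, 19]) cube([19, 351, 350]);
}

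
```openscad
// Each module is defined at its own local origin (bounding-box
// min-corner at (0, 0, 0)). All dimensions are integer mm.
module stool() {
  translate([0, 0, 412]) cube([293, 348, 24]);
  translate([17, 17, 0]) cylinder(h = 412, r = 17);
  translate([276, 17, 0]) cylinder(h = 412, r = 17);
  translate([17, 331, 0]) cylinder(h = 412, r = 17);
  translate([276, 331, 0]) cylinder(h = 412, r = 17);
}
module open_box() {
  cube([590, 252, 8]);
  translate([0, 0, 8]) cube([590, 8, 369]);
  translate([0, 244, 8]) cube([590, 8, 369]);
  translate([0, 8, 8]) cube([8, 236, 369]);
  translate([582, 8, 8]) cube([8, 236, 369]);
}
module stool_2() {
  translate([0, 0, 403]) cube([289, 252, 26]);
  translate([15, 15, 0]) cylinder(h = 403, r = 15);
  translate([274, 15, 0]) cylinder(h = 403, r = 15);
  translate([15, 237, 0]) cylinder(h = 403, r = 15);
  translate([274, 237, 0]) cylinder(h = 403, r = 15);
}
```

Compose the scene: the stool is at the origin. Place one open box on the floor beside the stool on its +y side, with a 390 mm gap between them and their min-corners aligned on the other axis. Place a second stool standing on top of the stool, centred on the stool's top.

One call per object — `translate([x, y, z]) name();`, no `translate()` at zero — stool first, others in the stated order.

stool();
translate([0, 738, 0]) open_box();
translate([2, 48, 436]) stool_2();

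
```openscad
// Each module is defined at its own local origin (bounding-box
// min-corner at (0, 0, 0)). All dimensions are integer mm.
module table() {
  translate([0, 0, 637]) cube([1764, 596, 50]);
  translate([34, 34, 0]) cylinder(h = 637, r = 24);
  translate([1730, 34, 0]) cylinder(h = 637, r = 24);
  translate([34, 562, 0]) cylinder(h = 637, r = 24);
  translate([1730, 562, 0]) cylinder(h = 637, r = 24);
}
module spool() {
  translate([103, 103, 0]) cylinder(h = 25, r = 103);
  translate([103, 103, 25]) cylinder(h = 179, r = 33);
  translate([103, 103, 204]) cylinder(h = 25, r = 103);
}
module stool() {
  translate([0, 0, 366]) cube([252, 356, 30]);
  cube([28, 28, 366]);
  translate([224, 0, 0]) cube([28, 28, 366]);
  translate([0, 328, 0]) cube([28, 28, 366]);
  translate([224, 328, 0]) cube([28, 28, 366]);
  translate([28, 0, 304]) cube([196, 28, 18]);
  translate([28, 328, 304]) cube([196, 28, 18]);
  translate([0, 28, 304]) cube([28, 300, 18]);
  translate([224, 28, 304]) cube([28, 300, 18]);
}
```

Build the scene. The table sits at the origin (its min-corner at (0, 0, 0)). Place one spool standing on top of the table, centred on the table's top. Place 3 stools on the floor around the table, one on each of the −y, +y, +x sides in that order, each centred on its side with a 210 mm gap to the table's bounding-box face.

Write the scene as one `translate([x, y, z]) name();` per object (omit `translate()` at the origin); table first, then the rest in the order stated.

table();
translate([779, 195, 687]) spool();
translate([756, -566, 0]) stool();
translate([756, 806, 0]) stool();
translate([1974, 120, 0]) stool();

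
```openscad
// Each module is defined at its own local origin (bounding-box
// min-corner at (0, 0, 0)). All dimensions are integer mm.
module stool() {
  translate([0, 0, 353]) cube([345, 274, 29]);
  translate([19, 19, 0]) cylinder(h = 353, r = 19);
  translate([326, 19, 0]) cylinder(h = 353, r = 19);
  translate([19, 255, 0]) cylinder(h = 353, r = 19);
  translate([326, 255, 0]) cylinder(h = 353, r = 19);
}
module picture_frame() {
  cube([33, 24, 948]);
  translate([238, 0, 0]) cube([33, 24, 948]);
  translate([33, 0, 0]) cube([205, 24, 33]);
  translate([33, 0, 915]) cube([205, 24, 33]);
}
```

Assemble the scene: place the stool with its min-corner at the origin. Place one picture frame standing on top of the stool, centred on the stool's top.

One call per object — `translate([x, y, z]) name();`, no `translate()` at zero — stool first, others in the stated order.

stool();
translate([37, 125, 382]) picture_frame();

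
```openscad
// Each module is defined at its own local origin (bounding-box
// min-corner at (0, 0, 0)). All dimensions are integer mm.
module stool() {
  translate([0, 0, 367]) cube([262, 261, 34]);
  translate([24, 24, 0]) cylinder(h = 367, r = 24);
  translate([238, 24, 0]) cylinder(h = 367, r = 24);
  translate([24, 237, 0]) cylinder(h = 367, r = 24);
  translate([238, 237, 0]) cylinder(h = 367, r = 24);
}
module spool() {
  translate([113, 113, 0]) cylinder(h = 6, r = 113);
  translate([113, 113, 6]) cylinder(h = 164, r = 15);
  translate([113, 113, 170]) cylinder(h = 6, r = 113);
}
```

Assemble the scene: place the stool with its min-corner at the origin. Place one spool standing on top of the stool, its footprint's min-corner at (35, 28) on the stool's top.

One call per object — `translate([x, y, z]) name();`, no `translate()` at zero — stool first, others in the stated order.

stool();
translate([35, 28, 401]) spool();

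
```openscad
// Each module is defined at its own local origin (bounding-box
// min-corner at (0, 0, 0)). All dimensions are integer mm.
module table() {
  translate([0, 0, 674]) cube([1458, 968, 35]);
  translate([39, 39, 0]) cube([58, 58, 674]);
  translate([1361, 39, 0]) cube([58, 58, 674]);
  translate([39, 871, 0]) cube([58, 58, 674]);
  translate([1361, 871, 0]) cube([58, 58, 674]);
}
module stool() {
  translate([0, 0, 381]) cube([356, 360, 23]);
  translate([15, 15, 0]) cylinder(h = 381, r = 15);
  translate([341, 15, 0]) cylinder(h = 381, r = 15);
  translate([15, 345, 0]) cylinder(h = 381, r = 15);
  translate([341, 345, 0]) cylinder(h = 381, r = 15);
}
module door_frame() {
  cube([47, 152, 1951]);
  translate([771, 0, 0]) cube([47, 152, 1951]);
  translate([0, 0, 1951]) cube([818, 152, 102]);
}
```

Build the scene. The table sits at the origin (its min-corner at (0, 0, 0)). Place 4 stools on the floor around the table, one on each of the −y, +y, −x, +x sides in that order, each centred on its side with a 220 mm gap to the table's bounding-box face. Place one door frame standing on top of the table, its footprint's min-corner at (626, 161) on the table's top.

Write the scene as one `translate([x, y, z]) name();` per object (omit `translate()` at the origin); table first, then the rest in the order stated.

table();
translate([551, -580, 0]) stool();
translate([551, 1188, 0]) stool();
translate([-576, 304, 0]) stool();
translate([1678, 304, 0]) stool();
translate([626, 161, 709]) door_frame();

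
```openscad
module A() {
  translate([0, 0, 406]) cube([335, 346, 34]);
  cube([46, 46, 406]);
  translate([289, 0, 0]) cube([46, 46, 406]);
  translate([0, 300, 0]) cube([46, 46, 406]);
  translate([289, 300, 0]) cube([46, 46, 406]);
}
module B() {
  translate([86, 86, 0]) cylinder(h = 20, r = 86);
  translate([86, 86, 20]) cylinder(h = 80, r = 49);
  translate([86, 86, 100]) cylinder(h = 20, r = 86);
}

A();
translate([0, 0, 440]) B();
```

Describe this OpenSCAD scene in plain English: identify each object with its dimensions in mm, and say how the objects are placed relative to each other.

A is a four-legged stool. The seat is a 335×346×34 mm slab whose top surface is at z = 440 mm; four square legs, each 46×46 mm in cross-section, run from the floor (z = 0) to the underside of the seat, each flush with a corner of the seat.

B is a spool: two coaxial disc flanges of radius 86 mm and thickness 20 mm, joined by a core cylinder of radius 49 mm and height 80 mm. The lower flange rests on z = 0 and the three cylinders share a vertical axis.

The spool is on top of the stool.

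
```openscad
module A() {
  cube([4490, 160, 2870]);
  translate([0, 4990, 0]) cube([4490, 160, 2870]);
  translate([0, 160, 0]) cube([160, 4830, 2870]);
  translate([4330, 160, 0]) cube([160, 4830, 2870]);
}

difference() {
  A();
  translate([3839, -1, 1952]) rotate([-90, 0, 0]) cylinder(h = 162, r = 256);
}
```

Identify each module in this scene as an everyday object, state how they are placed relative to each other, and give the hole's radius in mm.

A is a house frame. The house frame has a circular hole through its front wall. The hole's radius is 256 mm.

The subtracted cylinder has r = 256 mm.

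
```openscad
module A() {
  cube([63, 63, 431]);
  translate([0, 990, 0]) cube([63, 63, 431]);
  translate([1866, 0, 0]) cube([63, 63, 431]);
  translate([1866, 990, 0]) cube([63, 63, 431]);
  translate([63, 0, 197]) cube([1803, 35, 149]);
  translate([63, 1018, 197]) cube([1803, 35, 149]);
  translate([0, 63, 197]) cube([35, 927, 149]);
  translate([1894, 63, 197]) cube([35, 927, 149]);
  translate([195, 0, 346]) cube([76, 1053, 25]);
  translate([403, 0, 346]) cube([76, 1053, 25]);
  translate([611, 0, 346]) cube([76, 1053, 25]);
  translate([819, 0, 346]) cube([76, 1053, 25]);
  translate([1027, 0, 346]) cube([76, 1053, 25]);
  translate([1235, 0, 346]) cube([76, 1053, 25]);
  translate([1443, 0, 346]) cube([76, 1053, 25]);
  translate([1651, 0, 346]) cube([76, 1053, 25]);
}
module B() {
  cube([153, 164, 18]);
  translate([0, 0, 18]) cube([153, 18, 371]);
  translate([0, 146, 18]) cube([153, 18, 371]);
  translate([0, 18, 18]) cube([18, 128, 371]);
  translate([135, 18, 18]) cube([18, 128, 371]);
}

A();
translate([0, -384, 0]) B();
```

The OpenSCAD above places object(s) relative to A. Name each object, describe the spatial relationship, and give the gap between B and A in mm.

The open box's nearest face is 220 mm from the bed frame's −y face.

A is a bed frame. B is an open box. The open box is on the floor beside the bed frame on its −y side. The gap between the open box and the bed frame is 220 mm.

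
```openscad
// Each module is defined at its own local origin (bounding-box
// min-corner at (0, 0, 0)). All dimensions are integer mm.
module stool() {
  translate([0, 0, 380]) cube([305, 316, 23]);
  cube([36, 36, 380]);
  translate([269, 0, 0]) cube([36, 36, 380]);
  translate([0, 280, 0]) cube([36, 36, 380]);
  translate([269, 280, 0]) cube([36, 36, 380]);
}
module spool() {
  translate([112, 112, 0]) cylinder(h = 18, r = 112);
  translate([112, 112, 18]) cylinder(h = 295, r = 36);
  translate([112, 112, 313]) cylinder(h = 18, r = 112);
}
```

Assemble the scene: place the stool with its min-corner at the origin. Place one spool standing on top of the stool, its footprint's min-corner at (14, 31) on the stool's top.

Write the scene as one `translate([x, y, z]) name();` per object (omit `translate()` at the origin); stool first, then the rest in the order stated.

stool();
translate([14, 31, 403]) spool();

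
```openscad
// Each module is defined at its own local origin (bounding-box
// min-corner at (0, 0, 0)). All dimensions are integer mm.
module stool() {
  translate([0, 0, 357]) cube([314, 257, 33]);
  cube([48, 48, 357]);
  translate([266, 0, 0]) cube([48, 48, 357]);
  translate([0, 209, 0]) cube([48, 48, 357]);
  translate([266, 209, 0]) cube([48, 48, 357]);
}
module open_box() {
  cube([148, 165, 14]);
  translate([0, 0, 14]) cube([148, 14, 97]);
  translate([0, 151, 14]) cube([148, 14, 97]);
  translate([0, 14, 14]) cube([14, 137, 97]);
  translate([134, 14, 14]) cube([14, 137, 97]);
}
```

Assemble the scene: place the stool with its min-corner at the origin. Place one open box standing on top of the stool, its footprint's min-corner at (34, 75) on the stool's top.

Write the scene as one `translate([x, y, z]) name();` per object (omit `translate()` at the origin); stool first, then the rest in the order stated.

stool();
translate([34, 75, 390]) open_box();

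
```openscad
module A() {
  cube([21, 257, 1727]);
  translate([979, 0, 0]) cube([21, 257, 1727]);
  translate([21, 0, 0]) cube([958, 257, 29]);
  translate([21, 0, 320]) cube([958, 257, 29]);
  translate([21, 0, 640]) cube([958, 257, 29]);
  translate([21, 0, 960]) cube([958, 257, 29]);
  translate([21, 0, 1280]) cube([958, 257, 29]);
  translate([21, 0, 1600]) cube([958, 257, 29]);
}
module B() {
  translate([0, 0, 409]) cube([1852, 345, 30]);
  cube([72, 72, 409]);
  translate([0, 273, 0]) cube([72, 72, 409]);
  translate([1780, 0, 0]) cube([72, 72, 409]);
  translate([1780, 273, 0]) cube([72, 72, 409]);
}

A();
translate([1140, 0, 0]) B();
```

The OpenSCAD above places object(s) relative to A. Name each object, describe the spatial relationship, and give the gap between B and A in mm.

The bench's nearest face is 140 mm from the bookshelf's +x face.

A is a bookshelf. B is a bench. The bench is on the floor beside the bookshelf on its +x side. The gap between the bench and the bookshelf is 140 mm.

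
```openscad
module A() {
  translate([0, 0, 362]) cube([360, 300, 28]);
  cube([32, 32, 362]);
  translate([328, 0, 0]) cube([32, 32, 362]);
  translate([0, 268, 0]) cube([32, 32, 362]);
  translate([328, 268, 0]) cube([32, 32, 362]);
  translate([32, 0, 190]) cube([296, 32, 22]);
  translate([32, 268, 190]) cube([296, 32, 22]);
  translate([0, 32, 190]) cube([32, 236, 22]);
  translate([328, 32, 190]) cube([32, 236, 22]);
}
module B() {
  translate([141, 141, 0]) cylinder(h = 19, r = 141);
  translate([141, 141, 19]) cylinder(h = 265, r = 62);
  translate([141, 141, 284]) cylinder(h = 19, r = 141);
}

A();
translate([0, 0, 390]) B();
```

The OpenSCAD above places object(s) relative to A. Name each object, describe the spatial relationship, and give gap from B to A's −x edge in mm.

The spool's min-x is at 0; the stool's min-x is 0; gap = 0 mm.

A is a stool. B is a spool. The spool is on top of the stool. The gap from the spool to the stool's −x edge is 0 mm.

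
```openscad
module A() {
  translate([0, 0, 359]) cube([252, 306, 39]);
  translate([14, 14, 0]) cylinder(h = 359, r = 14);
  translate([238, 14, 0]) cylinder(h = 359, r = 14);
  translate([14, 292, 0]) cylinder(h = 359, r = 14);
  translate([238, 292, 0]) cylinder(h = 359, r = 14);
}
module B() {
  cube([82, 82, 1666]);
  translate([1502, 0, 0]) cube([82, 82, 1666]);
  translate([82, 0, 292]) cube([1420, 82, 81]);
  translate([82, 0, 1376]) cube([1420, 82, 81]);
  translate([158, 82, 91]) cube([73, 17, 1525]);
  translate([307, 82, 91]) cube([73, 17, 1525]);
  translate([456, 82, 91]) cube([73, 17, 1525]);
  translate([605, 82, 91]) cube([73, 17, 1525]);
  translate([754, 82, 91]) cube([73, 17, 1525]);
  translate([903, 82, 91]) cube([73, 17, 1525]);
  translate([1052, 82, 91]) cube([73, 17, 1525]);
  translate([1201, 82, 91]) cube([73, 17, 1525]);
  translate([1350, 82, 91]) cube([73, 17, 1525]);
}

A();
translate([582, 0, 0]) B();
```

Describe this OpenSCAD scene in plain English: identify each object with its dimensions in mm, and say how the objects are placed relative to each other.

A is a four-legged stool. The seat is 252×306 mm, 39 mm thick, top at z = 398 mm. It stands on four round legs, each 28 mm in diameter, from z = 0 to the seat underside, each leg's axis is inset half a diameter from the nearest pair of seat edges (so the leg's bounding box is flush with the corner).

B is a fence section. Two 82×82 mm posts, 1666 mm tall, stand on the floor with a clear span of 1420 mm between their inner faces. Two horizontal rails of 82×81 mm section span the gap between the posts with their undersides at z = 292 mm and z = 1376 mm, flush with the posts' −y face. 9 pickets, each 73 mm wide, 17 mm thick and 1525 mm tall, are fixed to the +y face of the rails with their bottoms at z = 91 mm, evenly spaced across the span with equal gaps (rounded down to the nearest mm) at the −x end and between each pair — any rounding remainder accumulates at the +x end.

The fence section is on the floor beside the stool on its +x side.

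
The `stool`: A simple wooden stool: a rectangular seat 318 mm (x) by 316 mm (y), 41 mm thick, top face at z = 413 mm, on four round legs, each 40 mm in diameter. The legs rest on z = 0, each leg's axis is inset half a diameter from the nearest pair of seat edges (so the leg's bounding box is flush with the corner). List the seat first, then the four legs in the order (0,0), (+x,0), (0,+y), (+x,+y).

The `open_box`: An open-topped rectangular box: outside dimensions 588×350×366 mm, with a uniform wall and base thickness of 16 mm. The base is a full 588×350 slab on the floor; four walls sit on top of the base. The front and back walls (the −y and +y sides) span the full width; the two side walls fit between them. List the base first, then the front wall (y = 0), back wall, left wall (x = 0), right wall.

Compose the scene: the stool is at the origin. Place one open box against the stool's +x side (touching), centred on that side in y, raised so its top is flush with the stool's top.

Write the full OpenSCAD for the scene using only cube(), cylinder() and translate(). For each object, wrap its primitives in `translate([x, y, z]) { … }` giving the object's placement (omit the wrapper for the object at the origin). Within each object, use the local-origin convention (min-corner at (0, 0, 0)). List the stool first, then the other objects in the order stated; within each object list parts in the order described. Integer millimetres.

translate([0, 0, 372]) cube([318, 316, 41]);
translate([20, 20, 0]) cylinder(h = 372, r = 20);
translate([298, 20, 0]) cylinder(h = 372, r = 20);
translate([20, 296, 0]) cylinder(h = 372, r = 20);
translate([298, 296, 0]) cylinder(h = 372, r = 20);
translate([318, -17, 47]) {
  cube([588, 350, 16]);
  translate([0, 0, 16]) cube([588, 16, 350]);
  translate([0, 334, 16]) cube([588, 16, 350]);
  translate([0, 16, 16]) cube([16, 318, 350]);
  translate([572, 16, 16]) cube([16, 318, 350]);
}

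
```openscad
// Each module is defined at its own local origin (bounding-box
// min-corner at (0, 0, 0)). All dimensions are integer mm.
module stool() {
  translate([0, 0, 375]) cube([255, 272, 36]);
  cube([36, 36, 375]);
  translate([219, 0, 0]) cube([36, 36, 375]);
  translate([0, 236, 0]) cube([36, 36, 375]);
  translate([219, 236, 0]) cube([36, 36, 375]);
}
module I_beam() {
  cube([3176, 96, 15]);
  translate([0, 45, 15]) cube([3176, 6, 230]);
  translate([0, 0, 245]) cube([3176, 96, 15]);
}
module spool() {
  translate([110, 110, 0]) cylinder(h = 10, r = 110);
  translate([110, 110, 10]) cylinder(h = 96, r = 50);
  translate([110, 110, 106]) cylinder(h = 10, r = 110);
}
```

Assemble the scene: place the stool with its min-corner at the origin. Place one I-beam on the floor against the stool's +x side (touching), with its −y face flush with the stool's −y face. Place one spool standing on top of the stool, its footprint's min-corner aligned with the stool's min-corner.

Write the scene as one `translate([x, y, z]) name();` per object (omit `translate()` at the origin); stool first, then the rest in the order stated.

stool();
translate([255, 0, 0]) I_beam();
translate([0, 0, 411]) spool();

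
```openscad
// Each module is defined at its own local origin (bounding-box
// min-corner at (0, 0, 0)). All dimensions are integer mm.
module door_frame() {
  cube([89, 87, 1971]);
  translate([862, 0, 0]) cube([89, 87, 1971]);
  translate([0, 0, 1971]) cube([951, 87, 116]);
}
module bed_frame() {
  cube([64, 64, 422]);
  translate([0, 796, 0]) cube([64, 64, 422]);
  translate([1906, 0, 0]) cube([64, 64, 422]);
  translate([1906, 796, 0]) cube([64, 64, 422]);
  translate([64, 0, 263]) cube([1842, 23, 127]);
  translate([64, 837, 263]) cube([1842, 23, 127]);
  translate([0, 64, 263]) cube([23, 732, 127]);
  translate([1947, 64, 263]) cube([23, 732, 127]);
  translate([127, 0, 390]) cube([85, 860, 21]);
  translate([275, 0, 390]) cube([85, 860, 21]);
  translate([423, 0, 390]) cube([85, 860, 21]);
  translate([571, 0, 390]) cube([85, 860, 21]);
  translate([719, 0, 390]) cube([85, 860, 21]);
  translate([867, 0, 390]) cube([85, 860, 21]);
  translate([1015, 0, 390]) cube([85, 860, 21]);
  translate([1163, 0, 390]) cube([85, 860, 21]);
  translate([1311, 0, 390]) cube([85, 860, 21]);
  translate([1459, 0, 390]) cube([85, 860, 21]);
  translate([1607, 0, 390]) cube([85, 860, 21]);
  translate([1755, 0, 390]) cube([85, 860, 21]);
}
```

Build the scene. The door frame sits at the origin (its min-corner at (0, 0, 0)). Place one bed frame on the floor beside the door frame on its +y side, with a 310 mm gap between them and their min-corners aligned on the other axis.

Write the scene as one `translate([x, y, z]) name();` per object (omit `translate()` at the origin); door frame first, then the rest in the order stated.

door_frame();
translate([0, 397, 0]) bed_frame();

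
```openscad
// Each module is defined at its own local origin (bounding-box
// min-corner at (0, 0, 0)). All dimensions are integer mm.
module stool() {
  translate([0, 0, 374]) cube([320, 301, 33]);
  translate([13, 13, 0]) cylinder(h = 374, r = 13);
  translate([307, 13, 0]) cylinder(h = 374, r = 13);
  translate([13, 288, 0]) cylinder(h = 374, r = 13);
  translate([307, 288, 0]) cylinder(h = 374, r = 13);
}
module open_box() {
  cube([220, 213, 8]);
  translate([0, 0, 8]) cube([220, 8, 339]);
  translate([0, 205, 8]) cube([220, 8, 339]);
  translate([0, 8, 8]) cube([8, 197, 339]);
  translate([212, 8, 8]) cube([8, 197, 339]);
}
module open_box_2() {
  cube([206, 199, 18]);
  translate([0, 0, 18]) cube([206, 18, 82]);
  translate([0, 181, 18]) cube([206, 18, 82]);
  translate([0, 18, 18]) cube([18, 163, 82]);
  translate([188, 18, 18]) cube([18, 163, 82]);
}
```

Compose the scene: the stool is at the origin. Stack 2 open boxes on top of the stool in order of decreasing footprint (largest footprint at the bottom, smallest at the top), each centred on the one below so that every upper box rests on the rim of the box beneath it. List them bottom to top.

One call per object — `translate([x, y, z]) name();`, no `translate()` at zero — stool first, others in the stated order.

stool();
translate([50, 44, 407]) open_box();
translate([57, 51, 754]) open_box_2();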